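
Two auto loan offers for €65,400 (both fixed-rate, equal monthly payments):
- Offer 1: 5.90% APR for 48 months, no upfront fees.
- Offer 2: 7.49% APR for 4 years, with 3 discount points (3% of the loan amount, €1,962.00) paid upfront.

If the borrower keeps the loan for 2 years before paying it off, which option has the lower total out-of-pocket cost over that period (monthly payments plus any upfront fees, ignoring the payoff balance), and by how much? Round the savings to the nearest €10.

Offer 1 by €3,120

Offer 1: monthly rate = 5.9%/12 = 0.0049167; payment = 65,400 × 0.0049167 / (1 − (1+0.0049167)^−48) = €1,532.92.
Offer 2: monthly rate = 7.49%/12 = 0.0062417; payment = 65,400 × 0.0062417 / (1 − (1+0.0062417)^−48) = €1,580.99.
Over 24 months: Offer 1 costs 24 × €1,532.92 = €36,790.08; Offer 2 costs 24 × €1,580.99 + €1,962.00 = €39,905.76.
Offer 1 is cheaper by €39,905.76 − €36,790.08 = €3,115.68.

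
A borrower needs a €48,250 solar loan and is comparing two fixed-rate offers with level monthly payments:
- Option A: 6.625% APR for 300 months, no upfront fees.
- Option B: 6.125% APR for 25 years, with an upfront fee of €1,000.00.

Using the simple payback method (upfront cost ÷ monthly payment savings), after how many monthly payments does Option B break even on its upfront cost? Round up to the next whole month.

67 months

Option A: at 6.625% the monthly rate is 0.0055208, so the payment is 48,250 × 0.0055208 / (1 − 1.0055208^−300) = €329.57.
Option B: at 6.125% the monthly rate is 0.0051042, so the payment is 48,250 × 0.0051042 / (1 − 1.0051042^−300) = €314.57.
Monthly savings = €329.57 − €314.57 = €15.00.
Break-even = €1,000.00 / €15.00 = 66.67 → 67 months.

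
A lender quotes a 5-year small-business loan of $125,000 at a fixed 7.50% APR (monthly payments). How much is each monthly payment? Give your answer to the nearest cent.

$2,504.74

Monthly rate = 7.5%/12 = 0.0062500; payment = 125,000 × 0.0062500 / (1 − (1+0.0062500)^−60) = $2,504.74.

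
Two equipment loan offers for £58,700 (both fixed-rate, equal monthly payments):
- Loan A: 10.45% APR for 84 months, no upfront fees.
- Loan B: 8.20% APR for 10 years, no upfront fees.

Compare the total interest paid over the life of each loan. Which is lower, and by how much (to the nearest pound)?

Loan A: monthly rate = 10.45%/12 = 0.0087083; payment = 58,700 × 0.0087083 / (1 − (1+0.0087083)^−84) = £988.19.
Total interest on Loan A = 84 × £988.19 − £58,700 = £24,307.96.
Loan B: monthly rate = 8.2%/12 = 0.0068333; payment = 58,700 × 0.0068333 / (1 − (1+0.0068333)^−120) = £718.41.
Total interest on Loan B = 120 × £718.41 − £58,700 = £27,509.20.
Loan A is lower by £3,201.24.

Loan A by £3,201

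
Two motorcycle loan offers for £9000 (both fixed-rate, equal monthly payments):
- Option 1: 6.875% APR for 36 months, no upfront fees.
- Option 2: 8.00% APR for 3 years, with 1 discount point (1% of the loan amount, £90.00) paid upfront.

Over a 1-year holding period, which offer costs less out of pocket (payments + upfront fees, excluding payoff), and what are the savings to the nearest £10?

Option 1 by £150

Option 1: at 6.875% the monthly rate is 0.0057292, so the payment is 9,000 × 0.0057292 / (1 − 1.0057292^−36) = £277.38.
Option 2: at 8.00% the monthly rate is 0.0066667, so the payment is 9,000 × 0.0066667 / (1 − 1.0066667^−36) = £282.03.
Over 12 months: Option 1 costs 12 × £277.38 = £3,328.56; Option 2 costs 12 × £282.03 + £90.00 = £3,474.36.
Option 1 is cheaper by £3,474.36 − £3,328.56 = £145.80.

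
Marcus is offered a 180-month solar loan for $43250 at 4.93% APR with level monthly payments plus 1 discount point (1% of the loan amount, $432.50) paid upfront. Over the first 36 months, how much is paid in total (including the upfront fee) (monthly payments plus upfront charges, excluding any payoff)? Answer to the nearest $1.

At 4.93% the monthly rate is 0.0041083, so the payment is 43,250 × 0.0041083 / (1 − 1.0041083^−180) = $340.44.
Total outlay = 36 × $340.44 + $432.50 = $12,688.34.

$12,688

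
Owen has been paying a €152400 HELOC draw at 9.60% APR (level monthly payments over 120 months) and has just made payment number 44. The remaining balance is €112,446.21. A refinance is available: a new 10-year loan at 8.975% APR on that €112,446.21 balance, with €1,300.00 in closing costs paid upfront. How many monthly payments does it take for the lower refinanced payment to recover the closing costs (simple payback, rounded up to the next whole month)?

3 months

Current payment = 152,400 × 9.6%/12 / (1 − (1+0.0080000)^−120) = €1,980.37.
Refinanced payment = 112,446.21 × 0.0074792 / (1 − (1+0.0074792)^−120) = €1,422.90.
Monthly savings = €1,980.37 − €1,422.90 = €557.47.
Break-even = €1,300.00 / €557.47 = 2.33 → 3 months.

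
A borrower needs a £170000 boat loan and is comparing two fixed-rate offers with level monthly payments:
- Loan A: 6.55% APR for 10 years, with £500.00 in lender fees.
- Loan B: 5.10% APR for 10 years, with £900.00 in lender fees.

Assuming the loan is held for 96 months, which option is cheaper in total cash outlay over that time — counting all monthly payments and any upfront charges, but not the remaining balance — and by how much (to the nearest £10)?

Loan A: at 6.55% the monthly rate is 0.0054583, so the payment is 170,000 × 0.0054583 / (1 − 1.0054583^−120) = £1,934.64.
Loan B: at 5.10% the monthly rate is 0.0042500, so the payment is 170,000 × 0.0042500 / (1 − 1.0042500^−120) = £1,811.43.
Over 96 months: Loan A costs 96 × £1,934.64 + £500.00 = £186,225.44; Loan B costs 96 × £1,811.43 + £900.00 = £174,797.28.
Loan B is cheaper by £186,225.44 − £174,797.28 = £11,428.16.

Loan B by £11,430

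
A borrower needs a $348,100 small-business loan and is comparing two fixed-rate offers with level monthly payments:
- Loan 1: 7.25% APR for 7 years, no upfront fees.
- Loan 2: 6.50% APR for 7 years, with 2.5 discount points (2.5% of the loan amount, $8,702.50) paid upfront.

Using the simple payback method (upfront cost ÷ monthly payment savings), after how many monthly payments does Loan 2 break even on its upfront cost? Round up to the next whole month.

69 months

Loan 1: at 7.25% the monthly rate is 0.0060417, so the payment is 348,100 × 0.0060417 / (1 − 1.0060417^−84) = $5,296.41.
Loan 2: monthly rate = 6.5%/12 = 0.0054167; payment = 348,100 × 0.0054167 / (1 − (1+0.0054167)^−84) = $5,169.09.
Monthly savings = $5,296.41 − $5,169.09 = $127.32.
Break-even = $8,702.50 / $127.32 = 68.35 → 69 months.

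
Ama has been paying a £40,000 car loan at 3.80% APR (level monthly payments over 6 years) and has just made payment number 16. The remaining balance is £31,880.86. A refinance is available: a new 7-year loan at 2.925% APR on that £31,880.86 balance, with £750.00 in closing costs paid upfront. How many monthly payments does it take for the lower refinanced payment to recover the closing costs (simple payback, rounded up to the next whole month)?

4 months

Current payment = 40,000 × 3.8%/12 / (1 − (1+0.0031667)^−72) = £622.17.
Refinanced payment = 31,880.86 × 0.0024375 / (1 − (1+0.0024375)^−84) = £420.17.
Monthly savings = £622.17 − £420.17 = £202.00.
Break-even = £750.00 / £202.00 = 3.71 → 4 months.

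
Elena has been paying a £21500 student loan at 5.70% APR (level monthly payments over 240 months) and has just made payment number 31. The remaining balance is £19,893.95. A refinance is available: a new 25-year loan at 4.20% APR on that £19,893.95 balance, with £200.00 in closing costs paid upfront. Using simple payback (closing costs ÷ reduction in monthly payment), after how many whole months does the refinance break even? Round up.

5 months

Current payment = 21,500 × 5.7%/12 / (1 − (1+0.0047500)^−240) = £150.33.
Refinanced payment = 19,893.95 × 0.0035000 / (1 − (1+0.0035000)^−300) = £107.22.
Monthly savings = £150.33 − £107.22 = £43.11.
Break-even = £200.00 / £43.11 = 4.64 → 5 months.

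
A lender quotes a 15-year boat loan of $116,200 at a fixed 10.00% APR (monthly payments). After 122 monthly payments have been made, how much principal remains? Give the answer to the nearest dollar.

With monthly rate i = 10%/12 = 0.0083333, the balance after k of n payments is P · [(1+i)^n − (1+i)^k] / [(1+i)^n − 1].
(1+0.0083333)^180 = 4.45391955 and (1+0.0083333)^122 = 2.75234684, so the balance is 116,200 × (4.45391955 − 2.75234684) / (4.45391955 − 1) = $57,245.90.

$57,246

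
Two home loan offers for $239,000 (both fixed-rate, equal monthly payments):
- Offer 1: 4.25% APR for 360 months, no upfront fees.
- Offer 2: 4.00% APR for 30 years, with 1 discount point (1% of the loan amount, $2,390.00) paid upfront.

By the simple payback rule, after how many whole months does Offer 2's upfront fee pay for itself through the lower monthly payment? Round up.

Offer 1: at 4.25% the monthly rate is 0.0035417, so the payment is 239,000 × 0.0035417 / (1 − 1.0035417^−360) = $1,175.74.
Offer 2: monthly rate = 4%/12 = 0.0033333; payment = 239,000 × 0.0033333 / (1 − (1+0.0033333)^−360) = $1,141.02.
Monthly savings = $1,175.74 − $1,141.02 = $34.72.
Break-even = $2,390.00 / $34.72 = 68.84 → 69 months.

69 months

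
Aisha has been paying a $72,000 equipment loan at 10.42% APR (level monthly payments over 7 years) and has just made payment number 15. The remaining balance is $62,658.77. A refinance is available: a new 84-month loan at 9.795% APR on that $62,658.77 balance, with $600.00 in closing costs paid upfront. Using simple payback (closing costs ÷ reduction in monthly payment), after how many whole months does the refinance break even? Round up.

Current payment = 72,000 × 10.42%/12 / (1 − (1+0.0086833)^−84) = $1,210.97.
Refinanced payment = 62,658.77 × 0.0081625 / (1 − (1+0.0081625)^−84) = $1,033.58.
Monthly savings = $1,210.97 − $1,033.58 = $177.39.
Break-even = $600.00 / $177.39 = 3.38 → 4 months.

4 months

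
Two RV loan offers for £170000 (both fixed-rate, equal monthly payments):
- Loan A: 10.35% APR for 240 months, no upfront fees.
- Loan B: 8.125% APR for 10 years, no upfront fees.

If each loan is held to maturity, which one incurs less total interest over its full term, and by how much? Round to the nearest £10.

Loan A: monthly rate = 10.35%/12 = 0.0086250; payment = 170,000 × 0.0086250 / (1 − (1+0.0086250)^−240) = £1,680.15.
Total interest on Loan A = 240 × £1,680.15 − £170,000 = £233,236.00.
Loan B: monthly rate = 8.125%/12 = 0.0067708; payment = 170,000 × 0.0067708 / (1 − (1+0.0067708)^−120) = £2,073.81.
Total interest on Loan B = 120 × £2,073.81 − £170,000 = £78,857.20.
Loan B is lower by £154,378.80.

Loan B by £154,380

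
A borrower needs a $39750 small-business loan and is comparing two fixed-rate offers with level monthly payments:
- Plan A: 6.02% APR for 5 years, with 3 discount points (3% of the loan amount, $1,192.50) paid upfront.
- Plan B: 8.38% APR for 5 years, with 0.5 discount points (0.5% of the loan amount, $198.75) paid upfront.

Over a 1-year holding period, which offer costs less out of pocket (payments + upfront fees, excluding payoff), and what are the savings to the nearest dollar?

Plan B by $461

Plan A: at 6.02% the monthly rate is 0.0050167, so the payment is 39,750 × 0.0050167 / (1 − 1.0050167^−60) = $768.85.
Plan B: monthly rate = 8.38%/12 = 0.0069833; payment = 39,750 × 0.0069833 / (1 − (1+0.0069833)^−60) = $813.24.
Over 12 months: Plan A costs 12 × $768.85 + $1,192.50 = $10,418.70; Plan B costs 12 × $813.24 + $198.75 = $9,957.63.
Plan B is cheaper by $10,418.70 − $9,957.63 = $461.07.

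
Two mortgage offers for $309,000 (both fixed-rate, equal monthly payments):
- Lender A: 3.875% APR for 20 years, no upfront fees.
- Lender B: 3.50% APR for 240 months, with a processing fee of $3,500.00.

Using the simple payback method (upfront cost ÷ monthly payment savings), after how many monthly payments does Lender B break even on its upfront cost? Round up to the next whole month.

59 months

Lender A: monthly rate = 3.875%/12 = 0.0032292; payment = 309,000 × 0.0032292 / (1 − (1+0.0032292)^−240) = $1,852.19.
Lender B: at 3.50% the monthly rate is 0.0029167, so the payment is 309,000 × 0.0029167 / (1 − 1.0029167^−240) = $1,792.08.
Monthly savings = $1,852.19 − $1,792.08 = $60.11.
Break-even = $3,500.00 / $60.11 = 58.23 → 59 months.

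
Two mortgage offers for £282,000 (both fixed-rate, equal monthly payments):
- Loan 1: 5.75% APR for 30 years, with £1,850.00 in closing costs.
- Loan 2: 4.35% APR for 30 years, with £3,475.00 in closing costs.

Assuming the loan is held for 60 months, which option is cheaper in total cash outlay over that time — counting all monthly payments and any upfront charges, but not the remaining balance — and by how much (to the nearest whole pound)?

Loan 2 by £12,886

Loan 1: at 5.75% the monthly rate is 0.0047917, so the payment is 282,000 × 0.0047917 / (1 − 1.0047917^−360) = £1,645.68.
Loan 2: monthly rate = 4.35%/12 = 0.0036250; payment = 282,000 × 0.0036250 / (1 − (1+0.0036250)^−360) = £1,403.83.
Over 60 months: Loan 1 costs 60 × £1,645.68 + £1,850.00 = £100,590.80; Loan 2 costs 60 × £1,403.83 + £3,475.00 = £87,704.80.
Loan 2 is cheaper by £100,590.80 − £87,704.80 = £12,886.00.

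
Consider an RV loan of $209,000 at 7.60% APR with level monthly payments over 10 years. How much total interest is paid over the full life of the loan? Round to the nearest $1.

Monthly rate = 7.6%/12 = 0.0063333; payment = 209,000 × 0.0063333 / (1 − (1+0.0063333)^−120) = $2,491.79.
Total paid = 120 × $2,491.79 = $299,014.80; interest = $299,014.80 − $209,000 = $90,014.80.

$90,015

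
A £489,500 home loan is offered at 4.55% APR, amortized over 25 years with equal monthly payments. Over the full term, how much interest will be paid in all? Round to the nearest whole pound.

£330,913

At 4.55% the monthly rate is 0.0037917, so the payment is 489,500 × 0.0037917 / (1 − 1.0037917^−300) = £2,734.71.
Total paid = 300 × £2,734.71 = £820,413.00; interest = £820,413.00 − £489,500 = £330,913.00.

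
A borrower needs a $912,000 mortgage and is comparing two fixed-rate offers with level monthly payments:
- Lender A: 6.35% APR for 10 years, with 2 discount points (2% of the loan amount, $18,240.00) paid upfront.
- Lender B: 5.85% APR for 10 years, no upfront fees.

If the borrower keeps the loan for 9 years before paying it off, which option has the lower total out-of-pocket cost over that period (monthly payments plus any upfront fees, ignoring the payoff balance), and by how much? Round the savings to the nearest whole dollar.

Lender B by $43,037

Lender A: at 6.35% the monthly rate is 0.0052917, so the payment is 912,000 × 0.0052917 / (1 − 1.0052917^−120) = $10,286.11.
Lender B: at 5.85% the monthly rate is 0.0048750, so the payment is 912,000 × 0.0048750 / (1 − 1.0048750^−120) = $10,056.51.
Over 108 months: Lender A costs 108 × $10,286.11 + $18,240.00 = $1,129,139.88; Lender B costs 108 × $10,056.51 = $1,086,103.08.
Lender B is cheaper by $1,129,139.88 − $1,086,103.08 = $43,036.80.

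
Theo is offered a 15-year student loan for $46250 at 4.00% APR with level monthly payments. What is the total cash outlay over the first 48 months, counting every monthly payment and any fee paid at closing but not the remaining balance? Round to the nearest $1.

Monthly rate = 4%/12 = 0.0033333; payment = 46,250 × 0.0033333 / (1 − (1+0.0033333)^−180) = $342.11.
Total outlay = 48 × $342.11 = $16,421.28.

$16,421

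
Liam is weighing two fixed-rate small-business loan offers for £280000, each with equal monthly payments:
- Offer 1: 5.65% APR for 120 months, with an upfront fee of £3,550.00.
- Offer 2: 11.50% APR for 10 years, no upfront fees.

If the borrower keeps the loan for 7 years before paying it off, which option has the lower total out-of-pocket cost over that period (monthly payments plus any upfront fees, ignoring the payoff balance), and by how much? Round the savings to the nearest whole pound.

Offer 1: at 5.65% the monthly rate is 0.0047083, so the payment is 280,000 × 0.0047083 / (1 − 1.0047083^−120) = £3,059.59.
Offer 2: monthly rate = 11.5%/12 = 0.0095833; payment = 280,000 × 0.0095833 / (1 − (1+0.0095833)^−120) = £3,936.67.
Over 84 months: Offer 1 costs 84 × £3,059.59 + £3,550.00 = £260,555.56; Offer 2 costs 84 × £3,936.67 = £330,680.28.
Offer 1 is cheaper by £330,680.28 − £260,555.56 = £70,124.72.

Offer 1 by £70,125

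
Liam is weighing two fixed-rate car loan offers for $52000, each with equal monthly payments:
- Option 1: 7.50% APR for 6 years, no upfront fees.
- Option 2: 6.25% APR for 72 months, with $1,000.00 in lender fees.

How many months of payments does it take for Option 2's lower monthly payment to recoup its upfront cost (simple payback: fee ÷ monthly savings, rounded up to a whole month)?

Option 1: at 7.50% the monthly rate is 0.0062500, so the payment is 52,000 × 0.0062500 / (1 − 1.0062500^−72) = $899.09.
Option 2: monthly rate = 6.25%/12 = 0.0052083; payment = 52,000 × 0.0052083 / (1 − (1+0.0052083)^−72) = $867.94.
Monthly savings = $899.09 − $867.94 = $31.15.
Break-even = $1,000.00 / $31.15 = 32.10 → 33 months.

33 months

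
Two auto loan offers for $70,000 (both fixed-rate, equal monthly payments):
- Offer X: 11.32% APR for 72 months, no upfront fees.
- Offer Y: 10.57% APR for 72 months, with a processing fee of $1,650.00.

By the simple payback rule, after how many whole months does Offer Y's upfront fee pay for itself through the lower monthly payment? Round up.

62 months

Offer X: at 11.32% the monthly rate is 0.0094333, so the payment is 70,000 × 0.0094333 / (1 − 1.0094333^−72) = $1,343.89.
Offer Y: at 10.57% the monthly rate is 0.0088083, so the payment is 70,000 × 0.0088083 / (1 − 1.0088083^−72) = $1,317.02.
Monthly savings = $1,343.89 − $1,317.02 = $26.87.
Break-even = $1,650.00 / $26.87 = 61.41 → 62 months.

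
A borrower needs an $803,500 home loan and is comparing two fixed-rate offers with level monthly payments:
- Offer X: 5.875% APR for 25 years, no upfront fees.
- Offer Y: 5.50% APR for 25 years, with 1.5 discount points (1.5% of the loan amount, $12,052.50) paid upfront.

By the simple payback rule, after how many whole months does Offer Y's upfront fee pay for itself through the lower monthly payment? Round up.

67 months

Offer X: at 5.875% the monthly rate is 0.0048958, so the payment is 803,500 × 0.0048958 / (1 − 1.0048958^−300) = $5,115.74.
Offer Y: at 5.50% the monthly rate is 0.0045833, so the payment is 803,500 × 0.0045833 / (1 − 1.0045833^−300) = $4,934.19.
Monthly savings = $5,115.74 − $4,934.19 = $181.55.
Break-even = $12,052.50 / $181.55 = 66.39 → 67 months.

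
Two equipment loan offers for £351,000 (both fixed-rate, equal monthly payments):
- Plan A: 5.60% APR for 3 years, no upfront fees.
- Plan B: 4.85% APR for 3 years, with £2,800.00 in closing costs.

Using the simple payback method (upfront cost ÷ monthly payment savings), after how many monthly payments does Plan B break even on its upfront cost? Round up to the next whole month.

24 months

Plan A: monthly rate = 5.6%/12 = 0.0046667; payment = 351,000 × 0.0046667 / (1 − (1+0.0046667)^−36) = £10,614.60.
Plan B: at 4.85% the monthly rate is 0.0040417, so the payment is 351,000 × 0.0040417 / (1 − 1.0040417^−36) = £10,496.16.
Monthly savings = £10,614.60 − £10,496.16 = £118.44.
Break-even = £2,800.00 / £118.44 = 23.64 → 24 months.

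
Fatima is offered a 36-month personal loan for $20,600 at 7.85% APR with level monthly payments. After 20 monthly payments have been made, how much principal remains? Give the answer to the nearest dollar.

With monthly rate i = 7.85%/12 = 0.0065417, the balance after k of n payments is P · [(1+i)^n − (1+i)^k] / [(1+i)^n − 1].
(1+0.0065417)^36 = 1.26457116 and (1+0.0065417)^20 = 1.13929227, so the balance is 20,600 × (1.26457116 − 1.13929227) / (1.26457116 − 1) = $9,754.45.

$9,754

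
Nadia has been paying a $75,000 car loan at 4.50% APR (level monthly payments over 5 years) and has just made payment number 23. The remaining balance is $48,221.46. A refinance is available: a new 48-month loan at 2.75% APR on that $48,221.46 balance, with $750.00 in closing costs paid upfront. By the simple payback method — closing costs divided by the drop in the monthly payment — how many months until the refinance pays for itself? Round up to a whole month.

Current payment = 75,000 × 4.5%/12 / (1 − (1+0.0037500)^−60) = $1,398.23.
Refinanced payment = 48,221.46 × 0.0022917 / (1 − (1+0.0022917)^−48) = $1,062.03.
Monthly savings = $1,398.23 − $1,062.03 = $336.20.
Break-even = $750.00 / $336.20 = 2.23 → 3 months.

3 months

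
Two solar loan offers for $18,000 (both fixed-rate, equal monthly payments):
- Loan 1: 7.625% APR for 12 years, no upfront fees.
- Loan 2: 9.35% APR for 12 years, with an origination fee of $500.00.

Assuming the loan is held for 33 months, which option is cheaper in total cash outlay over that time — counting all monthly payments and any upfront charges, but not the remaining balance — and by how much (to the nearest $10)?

Loan 1: monthly rate = 7.625%/12 = 0.0063542; payment = 18,000 × 0.0063542 / (1 − (1+0.0063542)^−144) = $191.16.
Loan 2: at 9.35% the monthly rate is 0.0077917, so the payment is 18,000 × 0.0077917 / (1 − 1.0077917^−144) = $208.41.
Over 33 months: Loan 1 costs 33 × $191.16 = $6,308.28; Loan 2 costs 33 × $208.41 + $500.00 = $7,377.53.
Loan 1 is cheaper by $7,377.53 − $6,308.28 = $1,069.25.

Loan 1 by $1,070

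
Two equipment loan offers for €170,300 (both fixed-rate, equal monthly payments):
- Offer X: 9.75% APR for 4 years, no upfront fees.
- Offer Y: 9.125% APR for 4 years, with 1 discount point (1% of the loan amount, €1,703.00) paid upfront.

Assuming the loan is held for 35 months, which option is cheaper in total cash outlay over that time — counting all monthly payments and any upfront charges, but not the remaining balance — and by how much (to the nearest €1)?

Offer Y by €75

Offer X: monthly rate = 9.75%/12 = 0.0081250; payment = 170,300 × 0.0081250 / (1 − (1+0.0081250)^−48) = €4,298.83.
Offer Y: monthly rate = 9.125%/12 = 0.0076042; payment = 170,300 × 0.0076042 / (1 − (1+0.0076042)^−48) = €4,248.04.
Over 35 months: Offer X costs 35 × €4,298.83 = €150,459.05; Offer Y costs 35 × €4,248.04 + €1,703.00 = €150,384.40.
Offer Y is cheaper by €150,459.05 − €150,384.40 = €74.65.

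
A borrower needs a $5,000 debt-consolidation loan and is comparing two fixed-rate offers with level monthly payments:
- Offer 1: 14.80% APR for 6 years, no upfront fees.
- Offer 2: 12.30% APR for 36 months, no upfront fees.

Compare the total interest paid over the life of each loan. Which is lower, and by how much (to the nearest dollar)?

Offer 1: monthly rate = 14.8%/12 = 0.0123333; payment = 5,000 × 0.0123333 / (1 − (1+0.0123333)^−72) = $105.18.
Total interest on Offer 1 = 72 × $105.18 − $5,000 = $2,572.96.
Offer 2: at 12.30% the monthly rate is 0.0102500, so the payment is 5,000 × 0.0102500 / (1 − 1.0102500^−36) = $166.79.
Total interest on Offer 2 = 36 × $166.79 − $5,000 = $1,004.44.
Offer 2 is lower by $1,568.52.

Offer 2 by $1,569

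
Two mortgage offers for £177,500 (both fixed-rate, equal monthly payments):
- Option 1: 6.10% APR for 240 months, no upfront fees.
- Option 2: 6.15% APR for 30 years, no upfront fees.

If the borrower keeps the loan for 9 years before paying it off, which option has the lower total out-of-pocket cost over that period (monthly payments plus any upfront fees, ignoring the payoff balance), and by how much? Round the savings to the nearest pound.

Option 1: at 6.10% the monthly rate is 0.0050833, so the payment is 177,500 × 0.0050833 / (1 − 1.0050833^−240) = £1,281.93.
Option 2: monthly rate = 6.15%/12 = 0.0051250; payment = 177,500 × 0.0051250 / (1 − (1+0.0051250)^−360) = £1,081.38.
Over 108 months: Option 1 costs 108 × £1,281.93 = £138,448.44; Option 2 costs 108 × £1,081.38 = £116,789.04.
Option 2 is cheaper by £138,448.44 − £116,789.04 = £21,659.40.

Option 2 by £21,659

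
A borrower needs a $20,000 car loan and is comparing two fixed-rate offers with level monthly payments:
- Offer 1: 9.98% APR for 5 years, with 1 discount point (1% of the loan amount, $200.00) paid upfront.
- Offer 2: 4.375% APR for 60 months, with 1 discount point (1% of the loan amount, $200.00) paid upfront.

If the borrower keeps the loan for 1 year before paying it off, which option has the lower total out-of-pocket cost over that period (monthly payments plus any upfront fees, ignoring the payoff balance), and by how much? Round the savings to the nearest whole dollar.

Offer 1: at 9.98% the monthly rate is 0.0083167, so the payment is 20,000 × 0.0083167 / (1 − 1.0083167^−60) = $424.74.
Offer 2: monthly rate = 4.375%/12 = 0.0036458; payment = 20,000 × 0.0036458 / (1 − (1+0.0036458)^−60) = $371.72.
Over 12 months: Offer 1 costs 12 × $424.74 + $200.00 = $5,296.88; Offer 2 costs 12 × $371.72 + $200.00 = $4,660.64.
Offer 2 is cheaper by $5,296.88 − $4,660.64 = $636.24.

Offer 2 by $636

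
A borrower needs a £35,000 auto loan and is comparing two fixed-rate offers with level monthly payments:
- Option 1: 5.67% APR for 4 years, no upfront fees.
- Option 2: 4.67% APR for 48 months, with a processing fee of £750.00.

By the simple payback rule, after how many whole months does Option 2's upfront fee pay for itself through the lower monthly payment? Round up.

48 months

Option 1: monthly rate = 5.67%/12 = 0.0047250; payment = 35,000 × 0.0047250 / (1 − (1+0.0047250)^−48) = £816.69.
Option 2: at 4.67% the monthly rate is 0.0038917, so the payment is 35,000 × 0.0038917 / (1 − 1.0038917^−48) = £800.80.
Monthly savings = £816.69 − £800.80 = £15.89.
Break-even = £750.00 / £15.89 = 47.20 → 48 months.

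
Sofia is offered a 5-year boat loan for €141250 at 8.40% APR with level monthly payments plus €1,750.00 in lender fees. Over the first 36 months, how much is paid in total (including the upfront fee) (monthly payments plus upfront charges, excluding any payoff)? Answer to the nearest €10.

€105,830

At 8.40% the monthly rate is 0.0070000, so the payment is 141,250 × 0.0070000 / (1 − 1.0070000^−60) = €2,891.16.
Total outlay = 36 × €2,891.16 + €1,750.00 = €105,831.76.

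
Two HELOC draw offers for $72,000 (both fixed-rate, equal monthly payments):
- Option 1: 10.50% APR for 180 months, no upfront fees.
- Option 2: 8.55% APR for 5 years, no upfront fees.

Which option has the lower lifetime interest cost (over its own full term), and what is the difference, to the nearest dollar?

Option 1: monthly rate = 10.5%/12 = 0.0087500; payment = 72,000 × 0.0087500 / (1 − (1+0.0087500)^−180) = $795.89.
Total interest on Option 1 = 180 × $795.89 − $72,000 = $71,260.20.
Option 2: monthly rate = 8.55%/12 = 0.0071250; payment = 72,000 × 0.0071250 / (1 − (1+0.0071250)^−60) = $1,478.93.
Total interest on Option 2 = 60 × $1,478.93 − $72,000 = $16,735.80.
Option 2 is lower by $54,524.40.

Option 2 by $54,524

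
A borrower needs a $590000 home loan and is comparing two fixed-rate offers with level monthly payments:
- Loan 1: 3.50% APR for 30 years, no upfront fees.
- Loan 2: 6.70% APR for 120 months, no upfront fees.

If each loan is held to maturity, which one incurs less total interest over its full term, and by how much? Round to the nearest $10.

Loan 1: at 3.50% the monthly rate is 0.0029167, so the payment is 590,000 × 0.0029167 / (1 − 1.0029167^−360) = $2,649.36.
Total interest on Loan 1 = 360 × $2,649.36 − $590,000 = $363,769.60.
Loan 2: monthly rate = 6.7%/12 = 0.0055833; payment = 590,000 × 0.0055833 / (1 − (1+0.0055833)^−120) = $6,759.53.
Total interest on Loan 2 = 120 × $6,759.53 − $590,000 = $221,143.60.
Loan 2 is lower by $142,626.00.

Loan 2 by $142,630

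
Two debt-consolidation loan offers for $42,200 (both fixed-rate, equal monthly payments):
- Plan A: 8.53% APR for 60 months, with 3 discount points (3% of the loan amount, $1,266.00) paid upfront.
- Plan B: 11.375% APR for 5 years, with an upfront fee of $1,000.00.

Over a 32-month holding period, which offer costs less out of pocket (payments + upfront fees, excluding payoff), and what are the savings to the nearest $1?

Plan A by $1,623

Plan A: monthly rate = 8.53%/12 = 0.0071083; payment = 42,200 × 0.0071083 / (1 − (1+0.0071083)^−60) = $866.41.
Plan B: monthly rate = 11.375%/12 = 0.0094792; payment = 42,200 × 0.0094792 / (1 − (1+0.0094792)^−60) = $925.44.
Over 32 months: Plan A costs 32 × $866.41 + $1,266.00 = $28,991.12; Plan B costs 32 × $925.44 + $1,000.00 = $30,614.08.
Plan A is cheaper by $30,614.08 − $28,991.12 = $1,622.96.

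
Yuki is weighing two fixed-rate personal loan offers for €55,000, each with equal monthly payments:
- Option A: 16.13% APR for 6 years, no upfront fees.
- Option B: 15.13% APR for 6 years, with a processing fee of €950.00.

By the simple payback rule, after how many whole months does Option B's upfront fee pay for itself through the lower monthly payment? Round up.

Option A: at 16.13% the monthly rate is 0.0134417, so the payment is 55,000 × 0.0134417 / (1 − 1.0134417^−72) = €1,196.99.
Option B: monthly rate = 15.13%/12 = 0.0126083; payment = 55,000 × 0.0126083 / (1 − (1+0.0126083)^−72) = €1,166.86.
Monthly savings = €1,196.99 − €1,166.86 = €30.13.
Break-even = €950.00 / €30.13 = 31.53 → 32 months.

32 months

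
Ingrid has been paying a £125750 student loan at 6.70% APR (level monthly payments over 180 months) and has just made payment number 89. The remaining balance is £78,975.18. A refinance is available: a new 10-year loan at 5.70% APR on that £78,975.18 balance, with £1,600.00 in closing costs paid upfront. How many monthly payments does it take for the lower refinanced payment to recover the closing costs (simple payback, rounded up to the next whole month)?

7 months

Current payment = 125,750 × 6.7%/12 / (1 − (1+0.0055833)^−180) = £1,109.29.
Refinanced payment = 78,975.18 × 0.0047500 / (1 − (1+0.0047500)^−120) = £864.94.
Monthly savings = £1,109.29 − £864.94 = £244.35.
Break-even = £1,600.00 / £244.35 = 6.55 → 7 months.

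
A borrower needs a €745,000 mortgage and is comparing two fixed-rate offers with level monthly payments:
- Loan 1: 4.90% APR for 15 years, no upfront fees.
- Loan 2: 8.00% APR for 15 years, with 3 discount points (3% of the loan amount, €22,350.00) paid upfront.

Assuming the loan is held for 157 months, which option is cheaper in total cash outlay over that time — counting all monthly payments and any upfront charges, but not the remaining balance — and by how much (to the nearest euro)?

Loan 1 by €221,258

Loan 1: monthly rate = 4.9%/12 = 0.0040833; payment = 745,000 × 0.0040833 / (1 − (1+0.0040833)^−180) = €5,852.68.
Loan 2: at 8.00% the monthly rate is 0.0066667, so the payment is 745,000 × 0.0066667 / (1 − 1.0066667^−180) = €7,119.61.
Over 157 months: Loan 1 costs 157 × €5,852.68 = €918,870.76; Loan 2 costs 157 × €7,119.61 + €22,350.00 = €1,140,128.77.
Loan 1 is cheaper by €1,140,128.77 − €918,870.76 = €221,258.01.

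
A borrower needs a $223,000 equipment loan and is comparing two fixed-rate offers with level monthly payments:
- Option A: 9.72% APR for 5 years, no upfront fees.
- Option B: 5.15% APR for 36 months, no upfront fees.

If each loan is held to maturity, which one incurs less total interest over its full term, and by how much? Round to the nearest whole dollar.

Option B by $41,298

Option A: monthly rate = 9.72%/12 = 0.0081000; payment = 223,000 × 0.0081000 / (1 − (1+0.0081000)^−60) = $4,707.43.
Total interest on Option A = 60 × $4,707.43 − $223,000 = $59,445.80.
Option B: at 5.15% the monthly rate is 0.0042917, so the payment is 223,000 × 0.0042917 / (1 − 1.0042917^−36) = $6,698.54.
Total interest on Option B = 36 × $6,698.54 − $223,000 = $18,147.44.
Option B is lower by $41,298.36.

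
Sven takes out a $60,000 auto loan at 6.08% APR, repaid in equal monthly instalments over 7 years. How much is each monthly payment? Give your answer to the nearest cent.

Monthly rate = 6.08%/12 = 0.0050667; payment = 60,000 × 0.0050667 / (1 − (1+0.0050667)^−84) = $878.82.

$878.82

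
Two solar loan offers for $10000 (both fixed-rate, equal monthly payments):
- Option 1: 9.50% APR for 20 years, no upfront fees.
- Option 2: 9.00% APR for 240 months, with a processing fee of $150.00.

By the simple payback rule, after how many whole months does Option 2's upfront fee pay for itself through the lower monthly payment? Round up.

Option 1: monthly rate = 9.5%/12 = 0.0079167; payment = 10,000 × 0.0079167 / (1 − (1+0.0079167)^−240) = $93.21.
Option 2: at 9.00% the monthly rate is 0.0075000, so the payment is 10,000 × 0.0075000 / (1 − 1.0075000^−240) = $89.97.
Monthly savings = $93.21 − $89.97 = $3.24.
Break-even = $150.00 / $3.24 = 46.30 → 47 months.

47 months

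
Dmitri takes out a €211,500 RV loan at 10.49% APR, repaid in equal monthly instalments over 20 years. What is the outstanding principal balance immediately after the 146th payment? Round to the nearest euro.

With monthly rate i = 10.49%/12 = 0.0087417, the balance after k of n payments is P · [(1+i)^n − (1+i)^k] / [(1+i)^n − 1].
(1+0.0087417)^240 = 8.07589004 and (1+0.0087417)^146 = 3.56347863, so the balance is 211,500 × (8.07589004 − 3.56347863) / (8.07589004 − 1) = €134,877.03.

€134,877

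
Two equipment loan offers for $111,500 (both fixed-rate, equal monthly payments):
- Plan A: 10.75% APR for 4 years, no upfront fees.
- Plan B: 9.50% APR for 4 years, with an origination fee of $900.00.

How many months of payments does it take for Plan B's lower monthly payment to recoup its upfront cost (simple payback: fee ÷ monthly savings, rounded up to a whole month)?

14 months

Plan A: at 10.75% the monthly rate is 0.0089583, so the payment is 111,500 × 0.0089583 / (1 − 1.0089583^−48) = $2,868.26.
Plan B: monthly rate = 9.5%/12 = 0.0079167; payment = 111,500 × 0.0079167 / (1 − (1+0.0079167)^−48) = $2,801.23.
Monthly savings = $2,868.26 − $2,801.23 = $67.03.
Break-even = $900.00 / $67.03 = 13.43 → 14 months.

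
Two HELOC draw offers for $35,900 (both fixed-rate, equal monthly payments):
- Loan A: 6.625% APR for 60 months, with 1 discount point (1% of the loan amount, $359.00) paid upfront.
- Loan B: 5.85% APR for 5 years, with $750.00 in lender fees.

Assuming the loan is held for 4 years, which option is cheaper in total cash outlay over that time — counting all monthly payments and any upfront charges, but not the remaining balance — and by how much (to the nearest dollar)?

Loan B by $232

Loan A: monthly rate = 6.625%/12 = 0.0055208; payment = 35,900 × 0.0055208 / (1 − (1+0.0055208)^−60) = $704.53.
Loan B: monthly rate = 5.85%/12 = 0.0048750; payment = 35,900 × 0.0048750 / (1 − (1+0.0048750)^−60) = $691.55.
Over 48 months: Loan A costs 48 × $704.53 + $359.00 = $34,176.44; Loan B costs 48 × $691.55 + $750.00 = $33,944.40.
Loan B is cheaper by $34,176.44 − $33,944.40 = $232.04.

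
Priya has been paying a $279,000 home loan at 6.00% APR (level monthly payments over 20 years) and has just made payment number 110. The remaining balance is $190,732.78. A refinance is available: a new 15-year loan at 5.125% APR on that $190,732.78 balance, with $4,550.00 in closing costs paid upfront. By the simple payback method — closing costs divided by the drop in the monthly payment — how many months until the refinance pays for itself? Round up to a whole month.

Current payment = 279,000 × 6%/12 / (1 − (1+0.0050000)^−240) = $1,998.84.
Refinanced payment = 190,732.78 × 0.0042708 / (1 − (1+0.0042708)^−180) = $1,520.75.
Monthly savings = $1,998.84 − $1,520.75 = $478.09.
Break-even = $4,550.00 / $478.09 = 9.52 → 10 months.

10 months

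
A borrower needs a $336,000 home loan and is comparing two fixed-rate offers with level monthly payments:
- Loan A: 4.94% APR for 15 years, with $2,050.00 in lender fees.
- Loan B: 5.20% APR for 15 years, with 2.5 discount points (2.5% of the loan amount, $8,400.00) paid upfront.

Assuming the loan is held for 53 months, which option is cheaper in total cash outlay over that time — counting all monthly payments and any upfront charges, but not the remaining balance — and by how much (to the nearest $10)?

Loan A: at 4.94% the monthly rate is 0.0041167, so the payment is 336,000 × 0.0041167 / (1 − 1.0041167^−180) = $2,646.58.
Loan B: monthly rate = 5.2%/12 = 0.0043333; payment = 336,000 × 0.0043333 / (1 − (1+0.0043333)^−180) = $2,692.20.
Over 53 months: Loan A costs 53 × $2,646.58 + $2,050.00 = $142,318.74; Loan B costs 53 × $2,692.20 + $8,400.00 = $151,086.60.
Loan A is cheaper by $151,086.60 − $142,318.74 = $8,767.86.

Loan A by $8,770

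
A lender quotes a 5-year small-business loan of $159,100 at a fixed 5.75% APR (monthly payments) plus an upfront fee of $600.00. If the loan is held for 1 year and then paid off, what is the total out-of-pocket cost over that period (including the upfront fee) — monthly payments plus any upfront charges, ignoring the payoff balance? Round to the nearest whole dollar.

$37,289

At 5.75% the monthly rate is 0.0047917, so the payment is 159,100 × 0.0047917 / (1 − 1.0047917^−60) = $3,057.39.
Total outlay = 12 × $3,057.39 + $600.00 = $37,288.68.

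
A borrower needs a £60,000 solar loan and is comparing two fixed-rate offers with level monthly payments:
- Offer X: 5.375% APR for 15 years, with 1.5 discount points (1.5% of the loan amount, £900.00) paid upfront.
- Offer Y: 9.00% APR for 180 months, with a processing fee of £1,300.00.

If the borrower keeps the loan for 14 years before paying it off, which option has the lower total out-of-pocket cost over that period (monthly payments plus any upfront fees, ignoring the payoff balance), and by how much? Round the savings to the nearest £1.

Offer X by £20,943

Offer X: monthly rate = 5.375%/12 = 0.0044792; payment = 60,000 × 0.0044792 / (1 − (1+0.0044792)^−180) = £486.28.
Offer Y: at 9.00% the monthly rate is 0.0075000, so the payment is 60,000 × 0.0075000 / (1 − 1.0075000^−180) = £608.56.
Over 168 months: Offer X costs 168 × £486.28 + £900.00 = £82,595.04; Offer Y costs 168 × £608.56 + £1,300.00 = £103,538.08.
Offer X is cheaper by £103,538.08 − £82,595.04 = £20,943.04.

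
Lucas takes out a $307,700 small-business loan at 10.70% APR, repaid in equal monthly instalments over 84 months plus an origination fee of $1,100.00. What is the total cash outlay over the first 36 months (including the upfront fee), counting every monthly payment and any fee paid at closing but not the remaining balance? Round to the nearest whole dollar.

$189,026

Monthly rate = 10.7%/12 = 0.0089167; payment = 307,700 × 0.0089167 / (1 − (1+0.0089167)^−84) = $5,220.16.
Total outlay = 36 × $5,220.16 + $1,100.00 = $189,025.76.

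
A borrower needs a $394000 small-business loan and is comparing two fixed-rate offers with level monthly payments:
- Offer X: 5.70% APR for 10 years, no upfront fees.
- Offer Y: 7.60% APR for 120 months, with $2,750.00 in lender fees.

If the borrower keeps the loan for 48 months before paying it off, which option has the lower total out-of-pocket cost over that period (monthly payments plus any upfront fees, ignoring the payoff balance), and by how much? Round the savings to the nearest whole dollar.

Offer X: at 5.70% the monthly rate is 0.0047500, so the payment is 394,000 × 0.0047500 / (1 − 1.0047500^−120) = $4,315.09.
Offer Y: monthly rate = 7.6%/12 = 0.0063333; payment = 394,000 × 0.0063333 / (1 − (1+0.0063333)^−120) = $4,697.44.
Over 48 months: Offer X costs 48 × $4,315.09 = $207,124.32; Offer Y costs 48 × $4,697.44 + $2,750.00 = $228,227.12.
Offer X is cheaper by $228,227.12 − $207,124.32 = $21,102.80.

Offer X by $21,103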